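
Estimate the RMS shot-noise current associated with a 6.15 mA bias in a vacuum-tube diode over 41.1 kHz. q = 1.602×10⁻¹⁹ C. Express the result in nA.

I_n = √(2qI·B)
2qI·B = 2 × 1.602×10⁻¹⁹ × 6.15×10⁻³ × 4.11×10⁴ = 8.10×10⁻¹⁷ A²
I_n = √(8.10×10⁻¹⁷) = 9.00×10⁻⁹ A = 9.00 nA

9.00 nA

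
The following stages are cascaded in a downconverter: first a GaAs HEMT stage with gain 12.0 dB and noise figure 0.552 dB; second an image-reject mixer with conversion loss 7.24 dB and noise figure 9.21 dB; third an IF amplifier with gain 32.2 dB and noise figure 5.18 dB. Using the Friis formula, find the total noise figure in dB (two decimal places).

Convert to linear (a loss of L dB is a gain of −L dB): F_i = 10^(NF_i/10), G_i = 10^(G_i,dB/10)
  Stage 1: F_1 = 10^(0.552/10) = 1.136, G_1 = 10^(12.0/10) = 15.85
  Stage 2: F_2 = 10^(9.21/10) = 8.337, G_2 = 10^(−7.24/10) = 0.1888
  Stage 3: F_3 = 10^(5.18/10) = 3.296, G_3 = 10^(32.2/10) = 1660
Friis cascade:
  F = 1.136 + (8.337 − 1)/15.85 + (3.296 − 1)/2.992 = 2.366
NF = 10 log₁₀(2.366) = 3.74 dB

3.74 dB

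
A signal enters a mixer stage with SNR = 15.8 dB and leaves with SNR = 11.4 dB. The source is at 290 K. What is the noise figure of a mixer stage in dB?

4.4 dB

NF (dB) = SNR_in(dB) − SNR_out(dB) when the source is at T₀
NF = 15.8 − 11.4 = 4.4 dB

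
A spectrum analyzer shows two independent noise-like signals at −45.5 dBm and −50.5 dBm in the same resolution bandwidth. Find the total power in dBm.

−44.3 dBm

Convert to linear, add, convert back:
P₁ = 2.82×10⁻⁸ W, P₂ = 8.91×10⁻⁹ W
P_tot = 3.71×10⁻⁸ W → 10 log₁₀(P_tot / 10⁻³) = −44.3 dBm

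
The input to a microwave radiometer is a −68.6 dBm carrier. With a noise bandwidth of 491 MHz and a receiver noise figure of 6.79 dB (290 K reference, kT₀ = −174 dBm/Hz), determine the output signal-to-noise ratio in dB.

Noise floor: N = −174 + 10 log₁₀(B) + NF
10 log₁₀(4.91×10⁸) = 86.91 dB
N = −174 + 86.91 + 6.79 = −80.30 dBm
SNR = P_sig − N = −68.6 − (−80.30) = 11.70 dB → 11.7 dB

11.7 dB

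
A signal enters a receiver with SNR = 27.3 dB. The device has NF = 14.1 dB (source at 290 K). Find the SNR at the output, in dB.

13.2 dB

By definition F = SNR_in/SNR_out, so in dB: SNR_out = SNR_in − NF
SNR_out = 27.3 − 14.1 = 13.2 dB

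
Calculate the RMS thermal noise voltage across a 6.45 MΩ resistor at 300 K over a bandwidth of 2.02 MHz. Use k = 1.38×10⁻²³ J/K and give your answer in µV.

V_n = √(4kTRB)
4kTRB = 4 × 1.38×10⁻²³ × 300 × 6.45×10⁶ × 2.02×10⁶ = 2.16×10⁻⁷ V²
V_n = √(2.16×10⁻⁷) = 4.64×10⁻⁴ V = 464 µV

464 µV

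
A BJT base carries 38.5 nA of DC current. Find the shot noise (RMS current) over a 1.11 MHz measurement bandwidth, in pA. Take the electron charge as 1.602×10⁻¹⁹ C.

I_n = √(2qI·B)
2qI·B = 2 × 1.602×10⁻¹⁹ × 3.85×10⁻⁸ × 1.11×10⁶ = 1.37×10⁻²⁰ A²
I_n = √(1.37×10⁻²⁰) = 1.17×10⁻¹⁰ A = 117 pA

117 pA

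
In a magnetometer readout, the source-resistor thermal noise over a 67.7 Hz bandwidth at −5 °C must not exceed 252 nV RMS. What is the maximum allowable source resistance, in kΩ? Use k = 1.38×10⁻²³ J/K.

63.4 kΩ

T = −5 °C + 273.15 = 268.15 K
Johnson–Nyquist: V_n = √(4kTRB) ⇒ R = V_n² / (4kTB)
4kTB = 4 × 1.38×10⁻²³ × 268.15 × 6.77×10¹ = 1.00×10⁻¹⁸
R = (2.52×10⁻⁷)² / 1.00×10⁻¹⁸ = 6.34×10⁴ Ω = 63.4 kΩ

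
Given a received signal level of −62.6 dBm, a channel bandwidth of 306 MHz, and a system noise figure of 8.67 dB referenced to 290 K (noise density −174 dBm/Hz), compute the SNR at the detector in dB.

Noise floor: N = −174 + 10 log₁₀(B) + NF
10 log₁₀(3.06×10⁸) = 84.86 dB
N = −174 + 84.86 + 8.67 = −80.47 dBm
SNR = P_sig − N = −62.6 − (−80.47) = 17.87 dB → 17.9 dB

17.9 dB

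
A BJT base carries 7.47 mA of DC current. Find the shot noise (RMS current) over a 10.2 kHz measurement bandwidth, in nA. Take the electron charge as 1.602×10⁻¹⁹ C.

I_n = √(2qI·B)
2qI·B = 2 × 1.602×10⁻¹⁹ × 7.47×10⁻³ × 1.02×10⁴ = 2.44×10⁻¹⁷ A²
I_n = √(2.44×10⁻¹⁷) = 4.94×10⁻⁹ A = 4.94 nA

4.94 nA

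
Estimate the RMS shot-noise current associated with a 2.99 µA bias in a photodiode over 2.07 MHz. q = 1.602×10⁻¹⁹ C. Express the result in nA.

1.41 nA

I_n = √(2qI·B)
2qI·B = 2 × 1.602×10⁻¹⁹ × 2.99×10⁻⁶ × 2.07×10⁶ = 1.98×10⁻¹⁸ A²
I_n = √(1.98×10⁻¹⁸) = 1.41×10⁻⁹ A = 1.41 nA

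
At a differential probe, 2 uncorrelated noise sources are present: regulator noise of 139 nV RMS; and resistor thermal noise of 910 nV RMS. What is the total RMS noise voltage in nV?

Uncorrelated sources add in power (mean-square): V_tot = √(ΣV_i²)
V_tot = √[(1.39×10⁻⁷)² + (9.10×10⁻⁷)²] = 9.21×10⁻⁷ V = 921 nV

921 nV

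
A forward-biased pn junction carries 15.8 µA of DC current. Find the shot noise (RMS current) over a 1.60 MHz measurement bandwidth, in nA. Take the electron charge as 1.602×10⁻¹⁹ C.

2.85 nA

I_n = √(2qI·B)
2qI·B = 2 × 1.602×10⁻¹⁹ × 1.58×10⁻⁵ × 1.60×10⁶ = 8.10×10⁻¹⁸ A²
I_n = √(8.10×10⁻¹⁸) = 2.85×10⁻⁹ A = 2.85 nA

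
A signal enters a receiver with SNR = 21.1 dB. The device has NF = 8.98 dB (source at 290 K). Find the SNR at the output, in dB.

By definition F = SNR_in/SNR_out, so in dB: SNR_out = SNR_in − NF
SNR_out = 21.1 − 8.98 = 12.12 dB

12.12 dB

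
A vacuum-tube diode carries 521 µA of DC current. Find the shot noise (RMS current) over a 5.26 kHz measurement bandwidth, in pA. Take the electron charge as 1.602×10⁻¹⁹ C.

937 pA

I_n = √(2qI·B)
2qI·B = 2 × 1.602×10⁻¹⁹ × 5.21×10⁻⁴ × 5.26×10³ = 8.78×10⁻¹⁹ A²
I_n = √(8.78×10⁻¹⁹) = 9.37×10⁻¹⁰ A = 937 pA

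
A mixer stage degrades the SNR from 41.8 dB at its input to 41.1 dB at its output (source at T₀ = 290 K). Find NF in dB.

NF (dB) = SNR_in(dB) − SNR_out(dB) when the source is at T₀
NF = 41.8 − 41.1 = 0.7 dB

0.7 dB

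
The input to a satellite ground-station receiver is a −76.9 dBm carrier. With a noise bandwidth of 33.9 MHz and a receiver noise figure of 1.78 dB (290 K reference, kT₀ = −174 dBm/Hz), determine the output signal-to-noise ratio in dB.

20.0 dB

Noise floor: N = −174 + 10 log₁₀(B) + NF
10 log₁₀(3.39×10⁷) = 75.3 dB
N = −174 + 75.3 + 1.78 = −96.92 dBm
SNR = P_sig − N = −76.9 − (−96.92) = 20.02 dB → 20.0 dB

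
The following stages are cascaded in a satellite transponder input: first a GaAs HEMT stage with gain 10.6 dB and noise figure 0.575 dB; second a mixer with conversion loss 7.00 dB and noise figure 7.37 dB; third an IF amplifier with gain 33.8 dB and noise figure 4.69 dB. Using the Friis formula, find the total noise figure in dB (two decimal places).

Convert to linear (a loss of L dB is a gain of −L dB): F_i = 10^(NF_i/10), G_i = 10^(G_i,dB/10)
  Stage 1: F_1 = 10^(0.575/10) = 1.142, G_1 = 10^(10.6/10) = 11.48
  Stage 2: F_2 = 10^(7.37/10) = 5.458, G_2 = 10^(−7.00/10) = 0.1995
  Stage 3: F_3 = 10^(4.69/10) = 2.944, G_3 = 10^(33.8/10) = 2399
Friis cascade:
  F = 1.142 + (5.458 − 1)/11.48 + (2.944 − 1)/2.291 = 2.379
NF = 10 log₁₀(2.379) = 3.76 dB

3.76 dB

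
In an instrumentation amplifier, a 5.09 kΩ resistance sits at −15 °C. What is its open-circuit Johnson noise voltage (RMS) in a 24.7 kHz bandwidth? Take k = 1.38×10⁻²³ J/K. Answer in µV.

1.34 µV

T = −15 °C + 273.15 = 258.15 K
V_n = √(4kTRB)
4kTRB = 4 × 1.38×10⁻²³ × 258.15 × 5.09×10³ × 2.47×10⁴ = 1.79×10⁻¹² V²
V_n = √(1.79×10⁻¹²) = 1.34×10⁻⁶ V = 1.34 µV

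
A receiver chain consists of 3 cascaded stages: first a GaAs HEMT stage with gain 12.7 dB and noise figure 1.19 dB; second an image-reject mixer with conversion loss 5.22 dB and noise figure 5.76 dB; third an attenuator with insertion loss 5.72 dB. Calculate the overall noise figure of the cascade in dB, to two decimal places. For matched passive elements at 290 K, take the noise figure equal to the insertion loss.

2.90 dB

Convert to linear (a loss of L dB is a gain of −L dB): F_i = 10^(NF_i/10), G_i = 10^(G_i,dB/10)
  Stage 1: F_1 = 10^(1.19/10) = 1.315, G_1 = 10^(12.7/10) = 18.62
  Stage 2: F_2 = 10^(5.76/10) = 3.767, G_2 = 10^(−5.22/10) = 0.3006
  Stage 3: F_3 = 10^(5.72/10) = 3.733, G_3 = 10^(−5.72/10) = 0.2679
Friis cascade:
  F = 1.315 + (3.767 − 1)/18.62 + (3.733 − 1)/5.598 = 1.952
NF = 10 log₁₀(1.952) = 2.90 dB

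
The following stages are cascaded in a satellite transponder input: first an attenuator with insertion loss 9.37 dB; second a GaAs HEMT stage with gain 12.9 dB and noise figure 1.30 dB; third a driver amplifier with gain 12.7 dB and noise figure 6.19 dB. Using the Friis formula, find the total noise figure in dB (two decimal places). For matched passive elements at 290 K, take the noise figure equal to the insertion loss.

11.16 dB

Convert to linear (a loss of L dB is a gain of −L dB): F_i = 10^(NF_i/10), G_i = 10^(G_i,dB/10)
  Stage 1: F_1 = 10^(9.37/10) = 8.650, G_1 = 10^(−9.37/10) = 0.1156
  Stage 2: F_2 = 10^(1.30/10) = 1.349, G_2 = 10^(12.9/10) = 19.50
  Stage 3: F_3 = 10^(6.19/10) = 4.159, G_3 = 10^(12.7/10) = 18.62
Friis cascade:
  F = 8.650 + (1.349 − 1)/0.1156 + (4.159 − 1)/2.254 = 13.07
NF = 10 log₁₀(13.07) = 11.16 dB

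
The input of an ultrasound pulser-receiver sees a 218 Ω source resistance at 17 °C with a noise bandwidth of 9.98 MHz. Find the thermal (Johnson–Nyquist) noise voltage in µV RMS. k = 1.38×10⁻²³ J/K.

T = 17 °C + 273.15 = 290.15 K
V_n = √(4kTRB)
4kTRB = 4 × 1.38×10⁻²³ × 290.15 × 2.18×10² × 9.98×10⁶ = 3.48×10⁻¹¹ V²
V_n = √(3.48×10⁻¹¹) = 5.90×10⁻⁶ V = 5.90 µV

5.90 µV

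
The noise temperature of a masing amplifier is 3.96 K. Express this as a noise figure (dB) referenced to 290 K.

F = 1 + T_e/T₀ = 1 + 3.96/290 = 1.01366
NF = 10 log₁₀(1.01366) = 0.059 dB

0.059 dB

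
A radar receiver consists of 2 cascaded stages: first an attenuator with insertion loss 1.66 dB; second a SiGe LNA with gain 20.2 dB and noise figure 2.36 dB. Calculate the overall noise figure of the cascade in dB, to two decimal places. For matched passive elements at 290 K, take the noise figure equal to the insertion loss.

4.02 dB

Convert to linear (a loss of L dB is a gain of −L dB): F_i = 10^(NF_i/10), G_i = 10^(G_i,dB/10)
  Stage 1: F_1 = 10^(1.66/10) = 1.466, G_1 = 10^(−1.66/10) = 0.6823
  Stage 2: F_2 = 10^(2.36/10) = 1.722, G_2 = 10^(20.2/10) = 104.7
Friis cascade:
  F = 1.466 + (1.722 − 1)/0.6823 = 2.523
NF = 10 log₁₀(2.523) = 4.02 dB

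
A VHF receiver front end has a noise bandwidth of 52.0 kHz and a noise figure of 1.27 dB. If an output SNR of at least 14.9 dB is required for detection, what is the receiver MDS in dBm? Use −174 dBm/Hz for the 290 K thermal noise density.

Sensitivity = −174 + 10 log₁₀(B) + NF + SNR_min
= −174 + 47.16 + 1.27 + 14.9
= −110.67 dBm → −110.7 dBm

−110.7 dBm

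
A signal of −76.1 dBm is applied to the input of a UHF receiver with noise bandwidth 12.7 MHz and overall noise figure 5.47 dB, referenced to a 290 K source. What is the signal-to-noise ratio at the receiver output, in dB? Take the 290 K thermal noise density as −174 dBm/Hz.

21.4 dB

Noise floor: N = −174 + 10 log₁₀(B) + NF
10 log₁₀(1.27×10⁷) = 71.04 dB
N = −174 + 71.04 + 5.47 = −97.49 dBm
SNR = P_sig − N = −76.1 − (−97.49) = 21.39 dB → 21.4 dB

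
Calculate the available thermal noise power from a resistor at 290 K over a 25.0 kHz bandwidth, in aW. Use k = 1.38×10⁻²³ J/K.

P_n = kTB = 1.38×10⁻²³ × 290 × 2.50×10⁴ = 1.00×10⁻¹⁶ W = 100 aW

100 aW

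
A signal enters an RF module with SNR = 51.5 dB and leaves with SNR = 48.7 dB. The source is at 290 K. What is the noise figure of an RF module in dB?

NF (dB) = SNR_in(dB) − SNR_out(dB) when the source is at T₀
NF = 51.5 − 48.7 = 2.8 dB

2.8 dB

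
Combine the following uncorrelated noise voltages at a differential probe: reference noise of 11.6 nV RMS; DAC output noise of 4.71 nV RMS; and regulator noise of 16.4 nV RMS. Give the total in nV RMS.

Uncorrelated sources add in power (mean-square): V_tot = √(ΣV_i²)
V_tot = √[(1.16×10⁻⁸)² + (4.71×10⁻⁹)² + (1.64×10⁻⁸)²] = 2.06×10⁻⁸ V = 20.6 nV

20.6 nV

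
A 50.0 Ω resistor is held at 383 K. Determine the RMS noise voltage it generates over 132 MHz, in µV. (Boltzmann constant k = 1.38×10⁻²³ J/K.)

V_n = √(4kTRB)
4kTRB = 4 × 1.38×10⁻²³ × 383 × 5.00×10¹ × 1.32×10⁸ = 1.40×10⁻¹⁰ V²
V_n = √(1.40×10⁻¹⁰) = 1.18×10⁻⁵ V = 11.8 µV

11.8 µV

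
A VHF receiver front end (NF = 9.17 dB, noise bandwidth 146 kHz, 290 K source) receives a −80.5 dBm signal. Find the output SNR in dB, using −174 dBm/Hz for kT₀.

32.7 dB

Noise floor: N = −174 + 10 log₁₀(B) + NF
10 log₁₀(1.46×10⁵) = 51.64 dB
N = −174 + 51.64 + 9.17 = −113.19 dBm
SNR = P_sig − N = −80.5 − (−113.19) = 32.69 dB → 32.7 dB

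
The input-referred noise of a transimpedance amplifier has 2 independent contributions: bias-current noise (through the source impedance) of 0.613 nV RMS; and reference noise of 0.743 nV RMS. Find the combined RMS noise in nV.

0.963 nV

Uncorrelated sources add in power (mean-square): V_tot = √(ΣV_i²)
V_tot = √[(6.13×10⁻¹⁰)² + (7.43×10⁻¹⁰)²] = 9.63×10⁻¹⁰ V = 0.963 nV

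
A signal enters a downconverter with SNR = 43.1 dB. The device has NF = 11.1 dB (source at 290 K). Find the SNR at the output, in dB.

32.0 dB

By definition F = SNR_in/SNR_out, so in dB: SNR_out = SNR_in − NF
SNR_out = 43.1 − 11.1 = 32.0 dB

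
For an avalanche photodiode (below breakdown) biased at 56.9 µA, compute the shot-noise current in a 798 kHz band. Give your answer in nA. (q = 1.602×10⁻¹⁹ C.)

3.81 nA

I_n = √(2qI·B)
2qI·B = 2 × 1.602×10⁻¹⁹ × 5.69×10⁻⁵ × 7.98×10⁵ = 1.45×10⁻¹⁷ A²
I_n = √(1.45×10⁻¹⁷) = 3.81×10⁻⁹ A = 3.81 nA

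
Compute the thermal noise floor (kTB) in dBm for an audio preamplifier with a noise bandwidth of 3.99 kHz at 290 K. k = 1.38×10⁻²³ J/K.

−138.0 dBm

P_n = kTB = 1.38×10⁻²³ × 290 × 3.99×10³ = 1.60×10⁻¹⁷ W
In dBm: 10 log₁₀(1.60×10⁻¹⁷ / 10⁻³) = −138.0 dBm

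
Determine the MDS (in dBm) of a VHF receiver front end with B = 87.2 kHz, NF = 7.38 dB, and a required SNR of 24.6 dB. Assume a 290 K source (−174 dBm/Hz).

−92.6 dBm

Sensitivity = −174 + 10 log₁₀(B) + NF + SNR_min
= −174 + 49.41 + 7.38 + 24.6
= −92.61 dBm → −92.6 dBm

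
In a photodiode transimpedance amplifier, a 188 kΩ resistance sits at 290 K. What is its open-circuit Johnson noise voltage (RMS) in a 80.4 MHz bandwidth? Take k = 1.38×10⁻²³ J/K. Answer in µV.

V_n = √(4kTRB)
4kTRB = 4 × 1.38×10⁻²³ × 290 × 1.88×10⁵ × 8.04×10⁷ = 2.42×10⁻⁷ V²
V_n = √(2.42×10⁻⁷) = 4.92×10⁻⁴ V = 492 µV

492 µV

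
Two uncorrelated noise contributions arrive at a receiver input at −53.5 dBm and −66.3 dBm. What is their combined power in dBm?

−53.3 dBm

Convert to linear, add, convert back:
P₁ = 4.47×10⁻⁹ W, P₂ = 2.34×10⁻¹⁰ W
P_tot = 4.70×10⁻⁹ W → 10 log₁₀(P_tot / 10⁻³) = −53.3 dBm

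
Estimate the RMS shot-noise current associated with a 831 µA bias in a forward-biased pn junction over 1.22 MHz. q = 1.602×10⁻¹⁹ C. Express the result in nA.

I_n = √(2qI·B)
2qI·B = 2 × 1.602×10⁻¹⁹ × 8.31×10⁻⁴ × 1.22×10⁶ = 3.25×10⁻¹⁶ A²
I_n = √(3.25×10⁻¹⁶) = 1.80×10⁻⁸ A = 18.0 nA

18.0 nA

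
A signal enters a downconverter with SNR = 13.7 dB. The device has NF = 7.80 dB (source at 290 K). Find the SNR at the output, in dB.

By definition F = SNR_in/SNR_out, so in dB: SNR_out = SNR_in − NF
SNR_out = 13.7 − 7.80 = 5.90 dB

5.90 dB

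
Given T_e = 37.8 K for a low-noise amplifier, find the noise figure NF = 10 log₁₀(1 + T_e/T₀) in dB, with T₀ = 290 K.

0.532 dB

F = 1 + T_e/T₀ = 1 + 37.8/290 = 1.13034
NF = 10 log₁₀(1.13034) = 0.532 dB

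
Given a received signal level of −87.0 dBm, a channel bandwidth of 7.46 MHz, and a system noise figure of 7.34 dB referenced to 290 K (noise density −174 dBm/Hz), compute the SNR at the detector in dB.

10.9 dB

Noise floor: N = −174 + 10 log₁₀(B) + NF
10 log₁₀(7.46×10⁶) = 68.73 dB
N = −174 + 68.73 + 7.34 = −97.93 dBm
SNR = P_sig − N = −87.0 − (−97.93) = 10.93 dB → 10.9 dB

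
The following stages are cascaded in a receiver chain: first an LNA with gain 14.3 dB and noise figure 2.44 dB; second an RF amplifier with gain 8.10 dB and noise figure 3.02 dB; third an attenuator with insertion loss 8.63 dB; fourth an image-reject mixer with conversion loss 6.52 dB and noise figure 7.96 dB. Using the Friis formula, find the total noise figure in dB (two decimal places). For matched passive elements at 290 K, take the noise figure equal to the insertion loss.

Convert to linear (a loss of L dB is a gain of −L dB): F_i = 10^(NF_i/10), G_i = 10^(G_i,dB/10)
  Stage 1: F_1 = 10^(2.44/10) = 1.754, G_1 = 10^(14.3/10) = 26.92
  Stage 2: F_2 = 10^(3.02/10) = 2.004, G_2 = 10^(8.10/10) = 6.457
  Stage 3: F_3 = 10^(8.63/10) = 7.295, G_3 = 10^(−8.63/10) = 0.1371
  Stage 4: F_4 = 10^(7.96/10) = 6.252, G_4 = 10^(−6.52/10) = 0.2228
Friis cascade:
  F = 1.754 + (2.004 − 1)/26.92 + (7.295 − 1)/173.8 + (6.252 − 1)/23.82 = 2.048
NF = 10 log₁₀(2.048) = 3.11 dB

3.11 dB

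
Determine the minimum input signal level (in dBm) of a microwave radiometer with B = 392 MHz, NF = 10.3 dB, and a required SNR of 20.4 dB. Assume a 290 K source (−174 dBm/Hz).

Sensitivity = −174 + 10 log₁₀(B) + NF + SNR_min
= −174 + 85.93 + 10.3 + 20.4
= −57.37 dBm → −57.4 dBm

−57.4 dBm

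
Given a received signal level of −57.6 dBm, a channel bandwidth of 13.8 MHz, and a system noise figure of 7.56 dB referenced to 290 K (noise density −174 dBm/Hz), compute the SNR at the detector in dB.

Noise floor: N = −174 + 10 log₁₀(B) + NF
10 log₁₀(1.38×10⁷) = 71.4 dB
N = −174 + 71.4 + 7.56 = −95.04 dBm
SNR = P_sig − N = −57.6 − (−95.04) = 37.44 dB → 37.4 dB

37.4 dB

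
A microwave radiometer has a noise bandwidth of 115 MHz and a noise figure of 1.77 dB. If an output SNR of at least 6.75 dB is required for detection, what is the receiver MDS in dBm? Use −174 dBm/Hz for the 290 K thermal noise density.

Sensitivity = −174 + 10 log₁₀(B) + NF + SNR_min
= −174 + 80.61 + 1.77 + 6.75
= −84.87 dBm → −84.9 dBm

−84.9 dBm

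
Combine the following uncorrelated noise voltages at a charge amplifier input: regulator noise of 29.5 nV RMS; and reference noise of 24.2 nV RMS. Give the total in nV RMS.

38.2 nV

Uncorrelated sources add in power (mean-square): V_tot = √(ΣV_i²)
V_tot = √[(2.95×10⁻⁸)² + (2.42×10⁻⁸)²] = 3.82×10⁻⁸ V = 38.2 nV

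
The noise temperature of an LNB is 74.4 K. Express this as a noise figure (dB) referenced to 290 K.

F = 1 + T_e/T₀ = 1 + 74.4/290 = 1.25655
NF = 10 log₁₀(1.25655) = 0.992 dB

0.992 dB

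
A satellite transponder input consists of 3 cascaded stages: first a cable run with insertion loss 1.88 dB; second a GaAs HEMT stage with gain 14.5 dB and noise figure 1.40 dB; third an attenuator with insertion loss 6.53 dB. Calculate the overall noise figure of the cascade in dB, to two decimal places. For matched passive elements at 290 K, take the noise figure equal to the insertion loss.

Convert to linear (a loss of L dB is a gain of −L dB): F_i = 10^(NF_i/10), G_i = 10^(G_i,dB/10)
  Stage 1: F_1 = 10^(1.88/10) = 1.542, G_1 = 10^(−1.88/10) = 0.6486
  Stage 2: F_2 = 10^(1.40/10) = 1.380, G_2 = 10^(14.5/10) = 28.18
  Stage 3: F_3 = 10^(6.53/10) = 4.498, G_3 = 10^(−6.53/10) = 0.2223
Friis cascade:
  F = 1.542 + (1.380 − 1)/0.6486 + (4.498 − 1)/18.28 = 2.319
NF = 10 log₁₀(2.319) = 3.65 dB

3.65 dB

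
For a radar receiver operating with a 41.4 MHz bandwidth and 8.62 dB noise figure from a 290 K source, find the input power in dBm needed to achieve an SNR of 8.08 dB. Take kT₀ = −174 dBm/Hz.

−81.1 dBm

Sensitivity = −174 + 10 log₁₀(B) + NF + SNR_min
= −174 + 76.17 + 8.62 + 8.08
= −81.13 dBm → −81.1 dBm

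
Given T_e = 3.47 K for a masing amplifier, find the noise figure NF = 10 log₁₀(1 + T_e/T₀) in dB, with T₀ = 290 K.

F = 1 + T_e/T₀ = 1 + 3.47/290 = 1.01197
NF = 10 log₁₀(1.01197) = 0.052 dB

0.052 dB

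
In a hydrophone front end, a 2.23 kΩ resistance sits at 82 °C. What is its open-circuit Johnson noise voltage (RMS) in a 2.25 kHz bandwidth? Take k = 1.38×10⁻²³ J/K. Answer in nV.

T = 82 °C + 273.15 = 355.15 K
V_n = √(4kTRB)
4kTRB = 4 × 1.38×10⁻²³ × 355.15 × 2.23×10³ × 2.25×10³ = 9.84×10⁻¹⁴ V²
V_n = √(9.84×10⁻¹⁴) = 3.14×10⁻⁷ V = 314 nV

314 nV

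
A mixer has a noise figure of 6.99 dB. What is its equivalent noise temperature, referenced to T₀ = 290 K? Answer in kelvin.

1160 K

F = 10^(6.99/10) = 5.00035
T_e = (F − 1)·T₀ = (5.00035 − 1) × 290 = 1160 K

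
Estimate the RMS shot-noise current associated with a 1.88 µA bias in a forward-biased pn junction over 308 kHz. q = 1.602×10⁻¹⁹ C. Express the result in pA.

I_n = √(2qI·B)
2qI·B = 2 × 1.602×10⁻¹⁹ × 1.88×10⁻⁶ × 3.08×10⁵ = 1.86×10⁻¹⁹ A²
I_n = √(1.86×10⁻¹⁹) = 4.31×10⁻¹⁰ A = 431 pA

431 pA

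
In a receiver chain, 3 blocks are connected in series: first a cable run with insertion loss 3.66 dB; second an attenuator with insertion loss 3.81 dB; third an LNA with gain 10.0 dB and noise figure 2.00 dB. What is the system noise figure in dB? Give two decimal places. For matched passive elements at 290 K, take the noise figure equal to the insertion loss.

Convert to linear (a loss of L dB is a gain of −L dB): F_i = 10^(NF_i/10), G_i = 10^(G_i,dB/10)
  Stage 1: F_1 = 10^(3.66/10) = 2.323, G_1 = 10^(−3.66/10) = 0.4305
  Stage 2: F_2 = 10^(3.81/10) = 2.404, G_2 = 10^(−3.81/10) = 0.4159
  Stage 3: F_3 = 10^(2.00/10) = 1.585, G_3 = 10^(10.0/10) = 10.00
Friis cascade:
  F = 2.323 + (2.404 − 1)/0.4305 + (1.585 − 1)/0.1791 = 8.851
NF = 10 log₁₀(8.851) = 9.47 dB

9.47 dB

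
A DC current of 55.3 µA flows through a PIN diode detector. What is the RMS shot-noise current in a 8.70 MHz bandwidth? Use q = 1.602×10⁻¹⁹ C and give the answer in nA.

12.4 nA

I_n = √(2qI·B)
2qI·B = 2 × 1.602×10⁻¹⁹ × 5.53×10⁻⁵ × 8.70×10⁶ = 1.54×10⁻¹⁶ A²
I_n = √(1.54×10⁻¹⁶) = 1.24×10⁻⁸ A = 12.4 nA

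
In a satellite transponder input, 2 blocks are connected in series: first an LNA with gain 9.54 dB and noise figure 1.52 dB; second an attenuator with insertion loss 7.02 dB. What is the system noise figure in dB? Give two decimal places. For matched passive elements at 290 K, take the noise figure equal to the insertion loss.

2.71 dB

Convert to linear (a loss of L dB is a gain of −L dB): F_i = 10^(NF_i/10), G_i = 10^(G_i,dB/10)
  Stage 1: F_1 = 10^(1.52/10) = 1.419, G_1 = 10^(9.54/10) = 8.995
  Stage 2: F_2 = 10^(7.02/10) = 5.035, G_2 = 10^(−7.02/10) = 0.1986
Friis cascade:
  F = 1.419 + (5.035 − 1)/8.995 = 1.868
NF = 10 log₁₀(1.868) = 2.71 dB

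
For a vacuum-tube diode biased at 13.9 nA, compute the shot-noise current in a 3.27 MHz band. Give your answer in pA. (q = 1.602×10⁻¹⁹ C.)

I_n = √(2qI·B)
2qI·B = 2 × 1.602×10⁻¹⁹ × 1.39×10⁻⁸ × 3.27×10⁶ = 1.46×10⁻²⁰ A²
I_n = √(1.46×10⁻²⁰) = 1.21×10⁻¹⁰ A = 121 pA

121 pA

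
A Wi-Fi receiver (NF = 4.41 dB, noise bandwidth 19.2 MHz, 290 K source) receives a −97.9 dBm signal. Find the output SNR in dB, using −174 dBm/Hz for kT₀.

Noise floor: N = −174 + 10 log₁₀(B) + NF
10 log₁₀(1.92×10⁷) = 72.83 dB
N = −174 + 72.83 + 4.41 = −96.76 dBm
SNR = P_sig − N = −97.9 − (−96.76) = −1.14 dB → −1.1 dB

−1.1 dB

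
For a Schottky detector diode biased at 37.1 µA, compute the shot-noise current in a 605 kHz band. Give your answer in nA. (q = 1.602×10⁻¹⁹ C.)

I_n = √(2qI·B)
2qI·B = 2 × 1.602×10⁻¹⁹ × 3.71×10⁻⁵ × 6.05×10⁵ = 7.19×10⁻¹⁸ A²
I_n = √(7.19×10⁻¹⁸) = 2.68×10⁻⁹ A = 2.68 nA

2.68 nA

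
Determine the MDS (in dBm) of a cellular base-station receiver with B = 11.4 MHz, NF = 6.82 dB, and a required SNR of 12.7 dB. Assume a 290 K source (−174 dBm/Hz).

−83.9 dBm

Sensitivity = −174 + 10 log₁₀(B) + NF + SNR_min
= −174 + 70.57 + 6.82 + 12.7
= −83.91 dBm → −83.9 dBm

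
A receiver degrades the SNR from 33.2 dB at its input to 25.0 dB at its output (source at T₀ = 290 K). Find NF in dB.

NF (dB) = SNR_in(dB) − SNR_out(dB) when the source is at T₀
NF = 33.2 − 25.0 = 8.2 dB

8.2 dB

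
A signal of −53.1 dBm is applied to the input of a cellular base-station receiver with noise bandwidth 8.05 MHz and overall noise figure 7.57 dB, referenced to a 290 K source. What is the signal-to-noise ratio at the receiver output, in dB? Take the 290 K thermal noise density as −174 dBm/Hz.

Noise floor: N = −174 + 10 log₁₀(B) + NF
10 log₁₀(8.05×10⁶) = 69.06 dB
N = −174 + 69.06 + 7.57 = −97.37 dBm
SNR = P_sig − N = −53.1 − (−97.37) = 44.27 dB → 44.3 dB

44.3 dB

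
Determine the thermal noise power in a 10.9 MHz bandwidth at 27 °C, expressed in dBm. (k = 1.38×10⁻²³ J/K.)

−103.5 dBm

T = 27 °C + 273.15 = 300.15 K
P_n = kTB = 1.38×10⁻²³ × 300.15 × 1.09×10⁷ = 4.51×10⁻¹⁴ W
In dBm: 10 log₁₀(4.51×10⁻¹⁴ / 10⁻³) = −103.5 dBm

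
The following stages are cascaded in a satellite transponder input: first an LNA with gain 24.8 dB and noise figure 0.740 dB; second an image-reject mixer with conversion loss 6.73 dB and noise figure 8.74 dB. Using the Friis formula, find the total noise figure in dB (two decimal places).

Convert to linear (a loss of L dB is a gain of −L dB): F_i = 10^(NF_i/10), G_i = 10^(G_i,dB/10)
  Stage 1: F_1 = 10^(0.740/10) = 1.186, G_1 = 10^(24.8/10) = 302.0
  Stage 2: F_2 = 10^(8.74/10) = 7.482, G_2 = 10^(−6.73/10) = 0.2123
Friis cascade:
  F = 1.186 + (7.482 − 1)/302.0 = 1.207
NF = 10 log₁₀(1.207) = 0.82 dB

0.82 dB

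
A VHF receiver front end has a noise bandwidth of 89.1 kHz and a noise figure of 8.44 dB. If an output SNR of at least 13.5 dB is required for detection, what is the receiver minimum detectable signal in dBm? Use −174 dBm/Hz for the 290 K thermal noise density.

−102.6 dBm

Sensitivity = −174 + 10 log₁₀(B) + NF + SNR_min
= −174 + 49.5 + 8.44 + 13.5
= −102.56 dBm → −102.6 dBm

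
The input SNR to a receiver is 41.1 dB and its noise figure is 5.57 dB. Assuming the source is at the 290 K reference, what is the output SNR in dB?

35.53 dB

By definition F = SNR_in/SNR_out, so in dB: SNR_out = SNR_in − NF
SNR_out = 41.1 − 5.57 = 35.53 dB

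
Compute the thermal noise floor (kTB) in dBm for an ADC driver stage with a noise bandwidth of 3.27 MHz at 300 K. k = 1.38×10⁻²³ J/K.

−108.7 dBm

P_n = kTB = 1.38×10⁻²³ × 300 × 3.27×10⁶ = 1.35×10⁻¹⁴ W
In dBm: 10 log₁₀(1.35×10⁻¹⁴ / 10⁻³) = −108.7 dBm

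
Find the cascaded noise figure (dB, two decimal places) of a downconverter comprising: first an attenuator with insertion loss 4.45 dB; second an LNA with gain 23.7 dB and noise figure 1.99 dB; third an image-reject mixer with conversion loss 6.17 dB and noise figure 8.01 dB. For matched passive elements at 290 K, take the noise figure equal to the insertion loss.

6.50 dB

Convert to linear (a loss of L dB is a gain of −L dB): F_i = 10^(NF_i/10), G_i = 10^(G_i,dB/10)
  Stage 1: F_1 = 10^(4.45/10) = 2.786, G_1 = 10^(−4.45/10) = 0.3589
  Stage 2: F_2 = 10^(1.99/10) = 1.581, G_2 = 10^(23.7/10) = 234.4
  Stage 3: F_3 = 10^(8.01/10) = 6.324, G_3 = 10^(−6.17/10) = 0.2415
Friis cascade:
  F = 2.786 + (1.581 − 1)/0.3589 + (6.324 − 1)/84.14 = 4.469
NF = 10 log₁₀(4.469) = 6.50 dB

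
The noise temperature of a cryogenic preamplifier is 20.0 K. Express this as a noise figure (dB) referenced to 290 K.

F = 1 + T_e/T₀ = 1 + 20.0/290 = 1.06897
NF = 10 log₁₀(1.06897) = 0.290 dB

0.290 dB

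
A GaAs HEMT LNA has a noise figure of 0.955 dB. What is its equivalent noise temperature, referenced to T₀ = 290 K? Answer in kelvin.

F = 10^(0.955/10) = 1.24595
T_e = (F − 1)·T₀ = (1.24595 − 1) × 290 = 71.3 K

71.3 K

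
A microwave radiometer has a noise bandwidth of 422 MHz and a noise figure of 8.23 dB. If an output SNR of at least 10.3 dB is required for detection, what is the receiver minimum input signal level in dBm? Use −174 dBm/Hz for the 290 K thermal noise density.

−69.2 dBm

Sensitivity = −174 + 10 log₁₀(B) + NF + SNR_min
= −174 + 86.25 + 8.23 + 10.3
= −69.22 dBm → −69.2 dBm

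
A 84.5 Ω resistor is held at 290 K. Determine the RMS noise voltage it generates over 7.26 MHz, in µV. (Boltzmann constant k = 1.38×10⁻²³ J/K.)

V_n = √(4kTRB)
4kTRB = 4 × 1.38×10⁻²³ × 290 × 8.45×10¹ × 7.26×10⁶ = 9.82×10⁻¹² V²
V_n = √(9.82×10⁻¹²) = 3.13×10⁻⁶ V = 3.13 µV

3.13 µV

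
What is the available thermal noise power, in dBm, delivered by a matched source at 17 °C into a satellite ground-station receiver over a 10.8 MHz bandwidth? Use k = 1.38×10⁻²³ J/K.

T = 17 °C + 273.15 = 290.15 K
P_n = kTB = 1.38×10⁻²³ × 290.15 × 1.08×10⁷ = 4.32×10⁻¹⁴ W
In dBm: 10 log₁₀(4.32×10⁻¹⁴ / 10⁻³) = −103.6 dBm

−103.6 dBm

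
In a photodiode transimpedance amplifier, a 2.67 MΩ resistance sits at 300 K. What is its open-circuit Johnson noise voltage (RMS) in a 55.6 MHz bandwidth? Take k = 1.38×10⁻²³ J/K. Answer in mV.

V_n = √(4kTRB)
4kTRB = 4 × 1.38×10⁻²³ × 300 × 2.67×10⁶ × 5.56×10⁷ = 2.46×10⁻⁶ V²
V_n = √(2.46×10⁻⁶) = 1.57×10⁻³ V = 1.57 mV

1.57 mV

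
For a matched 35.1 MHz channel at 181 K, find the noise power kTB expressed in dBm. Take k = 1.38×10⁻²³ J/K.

P_n = kTB = 1.38×10⁻²³ × 181 × 3.51×10⁷ = 8.77×10⁻¹⁴ W
In dBm: 10 log₁₀(8.77×10⁻¹⁴ / 10⁻³) = −100.6 dBm

−100.6 dBm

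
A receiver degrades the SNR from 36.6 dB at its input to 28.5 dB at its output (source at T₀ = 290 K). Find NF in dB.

8.1 dB

NF (dB) = SNR_in(dB) − SNR_out(dB) when the source is at T₀
NF = 36.6 − 28.5 = 8.1 dB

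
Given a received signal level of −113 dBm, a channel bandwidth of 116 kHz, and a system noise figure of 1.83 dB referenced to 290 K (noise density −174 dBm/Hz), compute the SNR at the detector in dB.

8.5 dB

Noise floor: N = −174 + 10 log₁₀(B) + NF
10 log₁₀(1.16×10⁵) = 50.64 dB
N = −174 + 50.64 + 1.83 = −121.53 dBm
SNR = P_sig − N = −113 − (−121.53) = 8.53 dB → 8.5 dB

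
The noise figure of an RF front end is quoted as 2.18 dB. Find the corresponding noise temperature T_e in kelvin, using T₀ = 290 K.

189 K

F = 10^(2.18/10) = 1.65196
T_e = (F − 1)·T₀ = (1.65196 − 1) × 290 = 189 K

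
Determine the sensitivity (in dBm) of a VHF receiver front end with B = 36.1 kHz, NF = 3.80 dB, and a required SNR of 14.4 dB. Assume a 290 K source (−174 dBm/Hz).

Sensitivity = −174 + 10 log₁₀(B) + NF + SNR_min
= −174 + 45.58 + 3.80 + 14.4
= −110.22 dBm → −110.2 dBm

−110.2 dBm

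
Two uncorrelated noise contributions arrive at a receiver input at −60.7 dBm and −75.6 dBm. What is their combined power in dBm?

Convert to linear, add, convert back:
P₁ = 8.51×10⁻¹⁰ W, P₂ = 2.75×10⁻¹¹ W
P_tot = 8.79×10⁻¹⁰ W → 10 log₁₀(P_tot / 10⁻³) = −60.6 dBm

−60.6 dBm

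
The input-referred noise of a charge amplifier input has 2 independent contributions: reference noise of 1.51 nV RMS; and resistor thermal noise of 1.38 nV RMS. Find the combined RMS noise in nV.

2.05 nV

Uncorrelated sources add in power (mean-square): V_tot = √(ΣV_i²)
V_tot = √[(1.51×10⁻⁹)² + (1.38×10⁻⁹)²] = 2.05×10⁻⁹ V = 2.05 nV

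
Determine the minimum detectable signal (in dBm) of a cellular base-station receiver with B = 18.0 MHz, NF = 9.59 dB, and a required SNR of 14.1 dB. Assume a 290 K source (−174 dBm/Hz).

−77.8 dBm

Sensitivity = −174 + 10 log₁₀(B) + NF + SNR_min
= −174 + 72.55 + 9.59 + 14.1
= −77.76 dBm → −77.8 dBm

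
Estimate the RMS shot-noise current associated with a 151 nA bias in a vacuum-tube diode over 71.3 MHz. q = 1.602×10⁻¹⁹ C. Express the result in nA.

1.86 nA

I_n = √(2qI·B)
2qI·B = 2 × 1.602×10⁻¹⁹ × 1.51×10⁻⁷ × 7.13×10⁷ = 3.45×10⁻¹⁸ A²
I_n = √(3.45×10⁻¹⁸) = 1.86×10⁻⁹ A = 1.86 nA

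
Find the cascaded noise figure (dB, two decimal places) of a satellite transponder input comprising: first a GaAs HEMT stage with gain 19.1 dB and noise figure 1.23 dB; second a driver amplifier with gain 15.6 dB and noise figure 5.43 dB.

Convert to linear (a loss of L dB is a gain of −L dB): F_i = 10^(NF_i/10), G_i = 10^(G_i,dB/10)
  Stage 1: F_1 = 10^(1.23/10) = 1.327, G_1 = 10^(19.1/10) = 81.28
  Stage 2: F_2 = 10^(5.43/10) = 3.491, G_2 = 10^(15.6/10) = 36.31
Friis cascade:
  F = 1.327 + (3.491 − 1)/81.28 = 1.358
NF = 10 log₁₀(1.358) = 1.33 dB

1.33 dB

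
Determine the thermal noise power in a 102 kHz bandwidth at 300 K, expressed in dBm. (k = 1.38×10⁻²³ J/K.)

−123.7 dBm

P_n = kTB = 1.38×10⁻²³ × 300 × 1.02×10⁵ = 4.22×10⁻¹⁶ W
In dBm: 10 log₁₀(4.22×10⁻¹⁶ / 10⁻³) = −123.7 dBm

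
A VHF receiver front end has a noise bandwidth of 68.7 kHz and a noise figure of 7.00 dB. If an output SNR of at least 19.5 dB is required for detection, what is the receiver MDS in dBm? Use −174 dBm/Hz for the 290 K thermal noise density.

−99.1 dBm

Sensitivity = −174 + 10 log₁₀(B) + NF + SNR_min
= −174 + 48.37 + 7.00 + 19.5
= −99.13 dBm → −99.1 dBm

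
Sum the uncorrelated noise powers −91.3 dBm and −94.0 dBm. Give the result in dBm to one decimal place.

−89.4 dBm

Convert to linear, add, convert back:
P₁ = 7.41×10⁻¹³ W, P₂ = 3.98×10⁻¹³ W
P_tot = 1.14×10⁻¹² W → 10 log₁₀(P_tot / 10⁻³) = −89.4 dBm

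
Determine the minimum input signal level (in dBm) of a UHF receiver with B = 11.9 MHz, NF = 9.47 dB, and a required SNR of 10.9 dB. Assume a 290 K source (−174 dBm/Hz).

Sensitivity = −174 + 10 log₁₀(B) + NF + SNR_min
= −174 + 70.76 + 9.47 + 10.9
= −82.87 dBm → −82.9 dBm

−82.9 dBm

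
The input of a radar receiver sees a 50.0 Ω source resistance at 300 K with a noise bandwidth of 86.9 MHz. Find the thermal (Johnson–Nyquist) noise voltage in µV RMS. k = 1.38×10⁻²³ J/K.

8.48 µV

V_n = √(4kTRB)
4kTRB = 4 × 1.38×10⁻²³ × 300 × 5.00×10¹ × 8.69×10⁷ = 7.20×10⁻¹¹ V²
V_n = √(7.20×10⁻¹¹) = 8.48×10⁻⁶ V = 8.48 µV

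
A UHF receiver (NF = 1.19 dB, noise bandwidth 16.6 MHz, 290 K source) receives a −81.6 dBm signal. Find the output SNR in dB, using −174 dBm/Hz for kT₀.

Noise floor: N = −174 + 10 log₁₀(B) + NF
10 log₁₀(1.66×10⁷) = 72.2 dB
N = −174 + 72.2 + 1.19 = −100.61 dBm
SNR = P_sig − N = −81.6 − (−100.61) = 19.01 dB → 19.0 dB

19.0 dB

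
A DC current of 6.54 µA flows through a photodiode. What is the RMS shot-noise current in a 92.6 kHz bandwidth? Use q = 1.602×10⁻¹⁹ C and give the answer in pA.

440 pA

I_n = √(2qI·B)
2qI·B = 2 × 1.602×10⁻¹⁹ × 6.54×10⁻⁶ × 9.26×10⁴ = 1.94×10⁻¹⁹ A²
I_n = √(1.94×10⁻¹⁹) = 4.40×10⁻¹⁰ A = 440 pA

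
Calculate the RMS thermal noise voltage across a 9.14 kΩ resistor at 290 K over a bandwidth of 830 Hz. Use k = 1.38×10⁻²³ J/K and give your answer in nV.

348 nV

V_n = √(4kTRB)
4kTRB = 4 × 1.38×10⁻²³ × 290 × 9.14×10³ × 8.30×10² = 1.21×10⁻¹³ V²
V_n = √(1.21×10⁻¹³) = 3.48×10⁻⁷ V = 348 nV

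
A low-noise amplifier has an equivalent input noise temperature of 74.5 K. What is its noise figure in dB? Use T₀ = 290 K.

F = 1 + T_e/T₀ = 1 + 74.5/290 = 1.2569
NF = 10 log₁₀(1.2569) = 0.993 dB

0.993 dB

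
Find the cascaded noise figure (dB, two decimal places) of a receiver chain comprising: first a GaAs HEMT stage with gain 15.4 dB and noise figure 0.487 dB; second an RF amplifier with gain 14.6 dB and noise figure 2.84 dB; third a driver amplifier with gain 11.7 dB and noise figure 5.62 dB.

0.60 dB

Convert to linear (a loss of L dB is a gain of −L dB): F_i = 10^(NF_i/10), G_i = 10^(G_i,dB/10)
  Stage 1: F_1 = 10^(0.487/10) = 1.119, G_1 = 10^(15.4/10) = 34.67
  Stage 2: F_2 = 10^(2.84/10) = 1.923, G_2 = 10^(14.6/10) = 28.84
  Stage 3: F_3 = 10^(5.62/10) = 3.648, G_3 = 10^(11.7/10) = 14.79
Friis cascade:
  F = 1.119 + (1.923 − 1)/34.67 + (3.648 − 1)/1000 = 1.148
NF = 10 log₁₀(1.148) = 0.60 dB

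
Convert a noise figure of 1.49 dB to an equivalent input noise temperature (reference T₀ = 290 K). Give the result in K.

119 K

F = 10^(1.49/10) = 1.40929
T_e = (F − 1)·T₀ = (1.40929 − 1) × 290 = 119 K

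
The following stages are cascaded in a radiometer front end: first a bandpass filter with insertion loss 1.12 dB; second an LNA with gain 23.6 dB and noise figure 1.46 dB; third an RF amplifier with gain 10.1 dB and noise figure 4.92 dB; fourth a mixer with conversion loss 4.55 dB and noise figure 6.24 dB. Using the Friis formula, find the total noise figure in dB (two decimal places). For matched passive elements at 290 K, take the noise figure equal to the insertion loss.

Convert to linear (a loss of L dB is a gain of −L dB): F_i = 10^(NF_i/10), G_i = 10^(G_i,dB/10)
  Stage 1: F_1 = 10^(1.12/10) = 1.294, G_1 = 10^(−1.12/10) = 0.7727
  Stage 2: F_2 = 10^(1.46/10) = 1.400, G_2 = 10^(23.6/10) = 229.1
  Stage 3: F_3 = 10^(4.92/10) = 3.105, G_3 = 10^(10.1/10) = 10.23
  Stage 4: F_4 = 10^(6.24/10) = 4.207, G_4 = 10^(−4.55/10) = 0.3508
Friis cascade:
  F = 1.294 + (1.400 − 1)/0.7727 + (3.105 − 1)/177.0 + (4.207 − 1)/1811 = 1.825
NF = 10 log₁₀(1.825) = 2.61 dB

2.61 dB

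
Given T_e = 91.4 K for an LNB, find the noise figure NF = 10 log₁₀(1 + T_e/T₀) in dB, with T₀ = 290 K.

1.19 dB

F = 1 + T_e/T₀ = 1 + 91.4/290 = 1.31517
NF = 10 log₁₀(1.31517) = 1.19 dB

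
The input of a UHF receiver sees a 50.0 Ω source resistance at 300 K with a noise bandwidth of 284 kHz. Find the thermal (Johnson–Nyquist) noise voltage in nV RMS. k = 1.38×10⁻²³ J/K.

485 nV

V_n = √(4kTRB)
4kTRB = 4 × 1.38×10⁻²³ × 300 × 5.00×10¹ × 2.84×10⁵ = 2.35×10⁻¹³ V²
V_n = √(2.35×10⁻¹³) = 4.85×10⁻⁷ V = 485 nV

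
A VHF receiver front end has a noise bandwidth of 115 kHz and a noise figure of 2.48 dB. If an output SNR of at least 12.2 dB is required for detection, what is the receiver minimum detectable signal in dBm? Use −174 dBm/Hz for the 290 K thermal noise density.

Sensitivity = −174 + 10 log₁₀(B) + NF + SNR_min
= −174 + 50.61 + 2.48 + 12.2
= −108.71 dBm → −108.7 dBm

−108.7 dBm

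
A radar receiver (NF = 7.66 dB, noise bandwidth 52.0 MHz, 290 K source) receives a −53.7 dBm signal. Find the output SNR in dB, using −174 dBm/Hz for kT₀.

Noise floor: N = −174 + 10 log₁₀(B) + NF
10 log₁₀(5.20×10⁷) = 77.16 dB
N = −174 + 77.16 + 7.66 = −89.18 dBm
SNR = P_sig − N = −53.7 − (−89.18) = 35.48 dB → 35.5 dB

35.5 dB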